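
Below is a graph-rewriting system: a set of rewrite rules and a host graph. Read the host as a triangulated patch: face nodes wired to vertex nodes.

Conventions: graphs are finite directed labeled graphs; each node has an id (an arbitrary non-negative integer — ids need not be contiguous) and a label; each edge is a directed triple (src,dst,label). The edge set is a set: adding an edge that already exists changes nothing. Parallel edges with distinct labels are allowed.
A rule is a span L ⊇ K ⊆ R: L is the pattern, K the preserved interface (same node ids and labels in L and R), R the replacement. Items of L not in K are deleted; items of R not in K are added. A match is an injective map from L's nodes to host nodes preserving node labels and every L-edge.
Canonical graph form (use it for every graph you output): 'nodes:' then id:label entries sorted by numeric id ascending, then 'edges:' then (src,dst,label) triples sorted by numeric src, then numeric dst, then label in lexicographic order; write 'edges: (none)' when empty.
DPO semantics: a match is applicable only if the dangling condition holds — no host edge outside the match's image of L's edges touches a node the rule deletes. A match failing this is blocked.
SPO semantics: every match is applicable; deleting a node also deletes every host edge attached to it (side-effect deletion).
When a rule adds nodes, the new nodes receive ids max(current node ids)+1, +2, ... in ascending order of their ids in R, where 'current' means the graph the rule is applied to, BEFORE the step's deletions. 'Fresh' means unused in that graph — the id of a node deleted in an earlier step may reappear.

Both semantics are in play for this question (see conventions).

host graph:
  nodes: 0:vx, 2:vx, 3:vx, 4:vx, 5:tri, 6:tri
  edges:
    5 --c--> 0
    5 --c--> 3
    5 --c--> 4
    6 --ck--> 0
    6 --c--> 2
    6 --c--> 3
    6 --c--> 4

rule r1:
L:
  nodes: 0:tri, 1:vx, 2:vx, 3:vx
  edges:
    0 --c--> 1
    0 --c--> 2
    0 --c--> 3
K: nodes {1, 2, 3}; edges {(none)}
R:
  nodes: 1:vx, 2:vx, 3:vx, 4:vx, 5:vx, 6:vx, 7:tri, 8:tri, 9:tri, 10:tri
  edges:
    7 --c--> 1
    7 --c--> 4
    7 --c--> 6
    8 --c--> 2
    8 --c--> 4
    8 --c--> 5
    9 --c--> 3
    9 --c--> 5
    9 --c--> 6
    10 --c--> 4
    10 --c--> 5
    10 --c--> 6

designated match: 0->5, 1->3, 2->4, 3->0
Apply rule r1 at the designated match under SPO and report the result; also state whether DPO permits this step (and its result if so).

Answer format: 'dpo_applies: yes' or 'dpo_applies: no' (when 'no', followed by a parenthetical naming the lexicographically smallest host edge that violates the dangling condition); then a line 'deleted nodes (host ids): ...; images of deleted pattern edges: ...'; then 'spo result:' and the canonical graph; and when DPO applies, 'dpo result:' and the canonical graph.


dpo_applies: yes
deleted nodes (host ids): 5; images of deleted pattern edges: (5,0,c); (5,3,c); (5,4,c)
spo result:
nodes: 0:vx, 2:vx, 3:vx, 4:vx, 6:tri, 7:vx, 8:vx, 9:vx, 10:tri, 11:tri, 12:tri, 13:tri
edges: (6,0,ck); (6,2,c); (6,3,c); (6,4,c); (10,3,c); (10,7,c); (10,9,c); (11,4,c); (11,7,c); (11,8,c); (12,0,c); (12,8,c); (12,9,c); (13,7,c); (13,8,c); (13,9,c)
dpo result:
nodes: 0:vx, 2:vx, 3:vx, 4:vx, 6:tri, 7:vx, 8:vx, 9:vx, 10:tri, 11:tri, 12:tri, 13:tri
edges: (6,0,ck); (6,2,c); (6,3,c); (6,4,c); (10,3,c); (10,7,c); (10,9,c); (11,4,c); (11,7,c); (11,8,c); (12,0,c); (12,8,c); (12,9,c); (13,7,c); (13,8,c); (13,9,c)


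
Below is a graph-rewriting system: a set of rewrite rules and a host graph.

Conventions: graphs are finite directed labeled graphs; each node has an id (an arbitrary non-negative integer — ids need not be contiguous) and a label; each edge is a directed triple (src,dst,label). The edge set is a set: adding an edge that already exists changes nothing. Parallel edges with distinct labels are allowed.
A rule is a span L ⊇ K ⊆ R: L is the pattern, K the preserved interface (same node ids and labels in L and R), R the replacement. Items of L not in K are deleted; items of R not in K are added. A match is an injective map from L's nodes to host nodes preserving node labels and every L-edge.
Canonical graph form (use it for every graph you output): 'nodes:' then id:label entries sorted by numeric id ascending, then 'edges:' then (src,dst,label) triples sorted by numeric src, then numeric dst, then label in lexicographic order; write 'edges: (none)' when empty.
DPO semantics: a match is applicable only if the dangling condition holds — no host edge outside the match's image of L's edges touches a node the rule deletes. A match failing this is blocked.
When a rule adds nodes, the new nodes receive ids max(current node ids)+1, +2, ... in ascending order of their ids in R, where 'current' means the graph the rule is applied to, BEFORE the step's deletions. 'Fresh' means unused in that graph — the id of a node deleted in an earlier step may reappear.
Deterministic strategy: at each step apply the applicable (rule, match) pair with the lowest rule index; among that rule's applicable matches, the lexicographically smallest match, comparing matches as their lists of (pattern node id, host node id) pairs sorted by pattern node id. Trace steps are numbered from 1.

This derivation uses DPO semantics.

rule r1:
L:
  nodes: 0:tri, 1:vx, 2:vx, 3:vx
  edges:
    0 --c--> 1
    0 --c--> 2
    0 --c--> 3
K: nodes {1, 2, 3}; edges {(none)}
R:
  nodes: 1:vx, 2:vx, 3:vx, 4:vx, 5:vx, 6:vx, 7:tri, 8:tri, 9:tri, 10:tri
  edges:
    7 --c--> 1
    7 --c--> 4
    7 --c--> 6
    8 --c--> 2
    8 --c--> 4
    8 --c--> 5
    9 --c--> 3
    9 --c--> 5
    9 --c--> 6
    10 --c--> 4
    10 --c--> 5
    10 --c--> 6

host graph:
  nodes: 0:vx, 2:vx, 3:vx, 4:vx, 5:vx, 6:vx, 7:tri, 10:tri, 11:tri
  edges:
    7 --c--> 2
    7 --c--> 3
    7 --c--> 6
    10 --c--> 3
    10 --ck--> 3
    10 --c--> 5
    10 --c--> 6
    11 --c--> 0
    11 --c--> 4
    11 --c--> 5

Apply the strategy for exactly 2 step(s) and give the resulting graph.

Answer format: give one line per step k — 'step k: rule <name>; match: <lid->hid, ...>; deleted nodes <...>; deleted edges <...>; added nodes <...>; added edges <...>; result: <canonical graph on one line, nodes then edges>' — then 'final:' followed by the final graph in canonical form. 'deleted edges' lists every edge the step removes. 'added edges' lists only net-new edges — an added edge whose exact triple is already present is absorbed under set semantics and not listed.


step 1: rule r1; match: 0->7, 1->2, 2->3, 3->6; deleted nodes 7; deleted edges (7,2,c); (7,3,c); (7,6,c); added nodes 12, 13, 14, 15, 16, 17, 18; added edges (15,2,c); (15,12,c); (15,14,c); (16,3,c); (16,12,c); (16,13,c); (17,6,c); (17,13,c); (17,14,c); (18,12,c); (18,13,c); (18,14,c); result: nodes: 0:vx, 2:vx, 3:vx, 4:vx, 5:vx, 6:vx, 10:tri, 11:tri, 12:vx, 13:vx, 14:vx, 15:tri, 16:tri, 17:tri, 18:tri edges: (10,3,c); (10,3,ck); (10,5,c); (10,6,c); (11,0,c); (11,4,c); (11,5,c); (15,2,c); (15,12,c); (15,14,c); (16,3,c); (16,12,c); (16,13,c); (17,6,c); (17,13,c); (17,14,c); (18,12,c); (18,13,c); (18,14,c)
step 2: rule r1; match: 0->11, 1->0, 2->4, 3->5; deleted nodes 11; deleted edges (11,0,c); (11,4,c); (11,5,c); added nodes 19, 20, 21, 22, 23, 24, 25; added edges (22,0,c); (22,19,c); (22,21,c); (23,4,c); (23,19,c); (23,20,c); (24,5,c); (24,20,c); (24,21,c); (25,19,c); (25,20,c); (25,21,c); result: nodes: 0:vx, 2:vx, 3:vx, 4:vx, 5:vx, 6:vx, 10:tri, 12:vx, 13:vx, 14:vx, 15:tri, 16:tri, 17:tri, 18:tri, 19:vx, 20:vx, 21:vx, 22:tri, 23:tri, 24:tri, 25:tri edges: (10,3,c); (10,3,ck); (10,5,c); (10,6,c); (15,2,c); (15,12,c); (15,14,c); (16,3,c); (16,12,c); (16,13,c); (17,6,c); (17,13,c); (17,14,c); (18,12,c); (18,13,c); (18,14,c); (22,0,c); (22,19,c); (22,21,c); (23,4,c); (23,19,c); (23,20,c); (24,5,c); (24,20,c); (24,21,c); (25,19,c); (25,20,c); (25,21,c)
final:
nodes: 0:vx, 2:vx, 3:vx, 4:vx, 5:vx, 6:vx, 10:tri, 12:vx, 13:vx, 14:vx, 15:tri, 16:tri, 17:tri, 18:tri, 19:vx, 20:vx, 21:vx, 22:tri, 23:tri, 24:tri, 25:tri
edges: (10,3,c); (10,3,ck); (10,5,c); (10,6,c); (15,2,c); (15,12,c); (15,14,c); (16,3,c); (16,12,c); (16,13,c); (17,6,c); (17,13,c); (17,14,c); (18,12,c); (18,13,c); (18,14,c); (22,0,c); (22,19,c); (22,21,c); (23,4,c); (23,19,c); (23,20,c); (24,5,c); (24,20,c); (24,21,c); (25,19,c); (25,20,c); (25,21,c)


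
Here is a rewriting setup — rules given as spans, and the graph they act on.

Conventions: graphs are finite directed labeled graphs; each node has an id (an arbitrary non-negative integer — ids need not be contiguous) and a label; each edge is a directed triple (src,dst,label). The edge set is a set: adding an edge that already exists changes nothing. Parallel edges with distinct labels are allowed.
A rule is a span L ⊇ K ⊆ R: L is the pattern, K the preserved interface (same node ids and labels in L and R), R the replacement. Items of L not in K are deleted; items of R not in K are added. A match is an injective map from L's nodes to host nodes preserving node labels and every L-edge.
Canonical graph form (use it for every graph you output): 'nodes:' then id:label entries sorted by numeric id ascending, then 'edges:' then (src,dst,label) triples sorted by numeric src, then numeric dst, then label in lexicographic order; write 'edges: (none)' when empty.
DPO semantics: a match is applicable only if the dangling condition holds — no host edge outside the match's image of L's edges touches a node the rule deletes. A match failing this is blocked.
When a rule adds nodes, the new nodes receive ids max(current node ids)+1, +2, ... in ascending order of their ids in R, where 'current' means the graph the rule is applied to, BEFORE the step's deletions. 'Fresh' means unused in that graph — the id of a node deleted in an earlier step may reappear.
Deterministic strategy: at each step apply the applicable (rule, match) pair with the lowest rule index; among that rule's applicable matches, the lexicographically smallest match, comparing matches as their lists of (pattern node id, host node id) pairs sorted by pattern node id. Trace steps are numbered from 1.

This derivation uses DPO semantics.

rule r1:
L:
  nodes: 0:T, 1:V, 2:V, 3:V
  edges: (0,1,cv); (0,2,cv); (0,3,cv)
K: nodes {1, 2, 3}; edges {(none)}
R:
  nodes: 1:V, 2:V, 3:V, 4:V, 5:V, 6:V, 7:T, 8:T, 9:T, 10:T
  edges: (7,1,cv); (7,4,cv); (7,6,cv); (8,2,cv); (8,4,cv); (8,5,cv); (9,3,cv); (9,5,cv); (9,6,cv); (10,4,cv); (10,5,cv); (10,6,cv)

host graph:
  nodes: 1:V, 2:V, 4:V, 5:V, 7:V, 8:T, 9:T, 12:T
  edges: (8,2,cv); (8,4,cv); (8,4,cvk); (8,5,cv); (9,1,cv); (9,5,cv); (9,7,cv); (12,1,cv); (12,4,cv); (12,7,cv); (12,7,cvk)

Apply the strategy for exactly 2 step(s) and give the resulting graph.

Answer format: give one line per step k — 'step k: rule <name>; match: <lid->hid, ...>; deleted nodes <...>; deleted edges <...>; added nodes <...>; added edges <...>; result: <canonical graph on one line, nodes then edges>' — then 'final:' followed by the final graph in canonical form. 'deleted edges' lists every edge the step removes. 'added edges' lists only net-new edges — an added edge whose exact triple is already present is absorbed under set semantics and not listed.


step 1: rule r1; match: 0->9, 1->1, 2->5, 3->7; deleted nodes 9; deleted edges (9,1,cv); (9,5,cv); (9,7,cv); added nodes 13, 14, 15, 16, 17, 18, 19; added edges (16,1,cv); (16,13,cv); (16,15,cv); (17,5,cv); (17,13,cv); (17,14,cv); (18,7,cv); (18,14,cv); (18,15,cv); (19,13,cv); (19,14,cv); (19,15,cv); result: nodes: 1:V, 2:V, 4:V, 5:V, 7:V, 8:T, 12:T, 13:V, 14:V, 15:V, 16:T, 17:T, 18:T, 19:T edges: (8,2,cv); (8,4,cv); (8,4,cvk); (8,5,cv); (12,1,cv); (12,4,cv); (12,7,cv); (12,7,cvk); (16,1,cv); (16,13,cv); (16,15,cv); (17,5,cv); (17,13,cv); (17,14,cv); (18,7,cv); (18,14,cv); (18,15,cv); (19,13,cv); (19,14,cv); (19,15,cv)
step 2: rule r1; match: 0->16, 1->1, 2->13, 3->15; deleted nodes 16; deleted edges (16,1,cv); (16,13,cv); (16,15,cv); added nodes 20, 21, 22, 23, 24, 25, 26; added edges (23,1,cv); (23,20,cv); (23,22,cv); (24,13,cv); (24,20,cv); (24,21,cv); (25,15,cv); (25,21,cv); (25,22,cv); (26,20,cv); (26,21,cv); (26,22,cv); result: nodes: 1:V, 2:V, 4:V, 5:V, 7:V, 8:T, 12:T, 13:V, 14:V, 15:V, 17:T, 18:T, 19:T, 20:V, 21:V, 22:V, 23:T, 24:T, 25:T, 26:T edges: (8,2,cv); (8,4,cv); (8,4,cvk); (8,5,cv); (12,1,cv); (12,4,cv); (12,7,cv); (12,7,cvk); (17,5,cv); (17,13,cv); (17,14,cv); (18,7,cv); (18,14,cv); (18,15,cv); (19,13,cv); (19,14,cv); (19,15,cv); (23,1,cv); (23,20,cv); (23,22,cv); (24,13,cv); (24,20,cv); (24,21,cv); (25,15,cv); (25,21,cv); (25,22,cv); (26,20,cv); (26,21,cv); (26,22,cv)
final:
nodes: 1:V, 2:V, 4:V, 5:V, 7:V, 8:T, 12:T, 13:V, 14:V, 15:V, 17:T, 18:T, 19:T, 20:V, 21:V, 22:V, 23:T, 24:T, 25:T, 26:T
edges: (8,2,cv); (8,4,cv); (8,4,cvk); (8,5,cv); (12,1,cv); (12,4,cv); (12,7,cv); (12,7,cvk); (17,5,cv); (17,13,cv); (17,14,cv); (18,7,cv); (18,14,cv); (18,15,cv); (19,13,cv); (19,14,cv); (19,15,cv); (23,1,cv); (23,20,cv); (23,22,cv); (24,13,cv); (24,20,cv); (24,21,cv); (25,15,cv); (25,21,cv); (25,22,cv); (26,20,cv); (26,21,cv); (26,22,cv)


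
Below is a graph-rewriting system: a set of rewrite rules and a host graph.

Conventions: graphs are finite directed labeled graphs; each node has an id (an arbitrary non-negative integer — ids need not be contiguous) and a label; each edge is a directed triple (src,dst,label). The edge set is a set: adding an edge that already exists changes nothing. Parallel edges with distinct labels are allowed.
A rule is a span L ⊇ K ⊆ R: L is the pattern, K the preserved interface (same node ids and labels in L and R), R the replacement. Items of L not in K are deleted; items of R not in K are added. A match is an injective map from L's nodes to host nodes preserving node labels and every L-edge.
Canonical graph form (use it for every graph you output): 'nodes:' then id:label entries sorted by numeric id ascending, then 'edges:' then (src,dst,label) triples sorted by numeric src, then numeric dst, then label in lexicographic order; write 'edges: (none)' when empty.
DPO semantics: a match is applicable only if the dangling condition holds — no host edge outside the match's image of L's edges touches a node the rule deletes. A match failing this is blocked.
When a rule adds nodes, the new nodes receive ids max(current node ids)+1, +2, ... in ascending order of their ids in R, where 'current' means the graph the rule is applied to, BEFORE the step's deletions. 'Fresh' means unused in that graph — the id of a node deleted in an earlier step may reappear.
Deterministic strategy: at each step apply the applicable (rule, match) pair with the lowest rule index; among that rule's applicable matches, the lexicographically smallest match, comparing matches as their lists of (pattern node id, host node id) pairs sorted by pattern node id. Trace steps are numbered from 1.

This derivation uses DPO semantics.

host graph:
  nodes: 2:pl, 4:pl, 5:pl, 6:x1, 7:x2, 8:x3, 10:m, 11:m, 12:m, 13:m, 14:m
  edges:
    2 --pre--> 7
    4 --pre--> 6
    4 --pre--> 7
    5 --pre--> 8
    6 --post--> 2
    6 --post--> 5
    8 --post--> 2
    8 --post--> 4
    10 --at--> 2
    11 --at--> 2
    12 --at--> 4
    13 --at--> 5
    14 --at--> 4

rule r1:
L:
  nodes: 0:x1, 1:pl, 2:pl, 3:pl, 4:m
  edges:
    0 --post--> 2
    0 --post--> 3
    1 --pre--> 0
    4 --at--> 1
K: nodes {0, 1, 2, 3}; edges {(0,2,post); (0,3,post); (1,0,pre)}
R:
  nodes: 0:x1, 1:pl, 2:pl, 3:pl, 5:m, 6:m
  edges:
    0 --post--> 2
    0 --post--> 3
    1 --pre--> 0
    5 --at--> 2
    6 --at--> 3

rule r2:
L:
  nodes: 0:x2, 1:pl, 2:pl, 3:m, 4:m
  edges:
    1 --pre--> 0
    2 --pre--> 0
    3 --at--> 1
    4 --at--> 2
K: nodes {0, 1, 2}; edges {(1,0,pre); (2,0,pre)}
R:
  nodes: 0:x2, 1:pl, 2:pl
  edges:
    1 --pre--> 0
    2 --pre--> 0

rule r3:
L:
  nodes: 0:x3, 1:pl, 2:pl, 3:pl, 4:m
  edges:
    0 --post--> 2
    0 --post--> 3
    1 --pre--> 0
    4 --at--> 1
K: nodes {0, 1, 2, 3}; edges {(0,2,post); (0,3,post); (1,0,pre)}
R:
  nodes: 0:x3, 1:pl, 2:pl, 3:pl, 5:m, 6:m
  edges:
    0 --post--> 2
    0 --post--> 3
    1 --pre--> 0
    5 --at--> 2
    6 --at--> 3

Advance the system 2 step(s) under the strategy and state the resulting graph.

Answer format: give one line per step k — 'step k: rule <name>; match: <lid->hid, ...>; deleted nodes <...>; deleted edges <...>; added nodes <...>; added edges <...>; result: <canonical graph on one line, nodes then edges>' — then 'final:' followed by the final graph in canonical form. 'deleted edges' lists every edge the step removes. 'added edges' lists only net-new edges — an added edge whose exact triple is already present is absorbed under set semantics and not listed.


step 1: rule r1; match: 0->6, 1->4, 2->2, 3->5, 4->12; deleted nodes 12; deleted edges (12,4,at); added nodes 15, 16; added edges (15,2,at); (16,5,at); result: nodes: 2:pl, 4:pl, 5:pl, 6:x1, 7:x2, 8:x3, 10:m, 11:m, 13:m, 14:m, 15:m, 16:m edges: (2,7,pre); (4,6,pre); (4,7,pre); (5,8,pre); (6,2,post); (6,5,post); (8,2,post); (8,4,post); (10,2,at); (11,2,at); (13,5,at); (14,4,at); (15,2,at); (16,5,at)
step 2: rule r1; match: 0->6, 1->4, 2->2, 3->5, 4->14; deleted nodes 14; deleted edges (14,4,at); added nodes 17, 18; added edges (17,2,at); (18,5,at); result: nodes: 2:pl, 4:pl, 5:pl, 6:x1, 7:x2, 8:x3, 10:m, 11:m, 13:m, 15:m, 16:m, 17:m, 18:m edges: (2,7,pre); (4,6,pre); (4,7,pre); (5,8,pre); (6,2,post); (6,5,post); (8,2,post); (8,4,post); (10,2,at); (11,2,at); (13,5,at); (15,2,at); (16,5,at); (17,2,at); (18,5,at)
final:
nodes: 2:pl, 4:pl, 5:pl, 6:x1, 7:x2, 8:x3, 10:m, 11:m, 13:m, 15:m, 16:m, 17:m, 18:m
edges: (2,7,pre); (4,6,pre); (4,7,pre); (5,8,pre); (6,2,post); (6,5,post); (8,2,post); (8,4,post); (10,2,at); (11,2,at); (13,5,at); (15,2,at); (16,5,at); (17,2,at); (18,5,at)


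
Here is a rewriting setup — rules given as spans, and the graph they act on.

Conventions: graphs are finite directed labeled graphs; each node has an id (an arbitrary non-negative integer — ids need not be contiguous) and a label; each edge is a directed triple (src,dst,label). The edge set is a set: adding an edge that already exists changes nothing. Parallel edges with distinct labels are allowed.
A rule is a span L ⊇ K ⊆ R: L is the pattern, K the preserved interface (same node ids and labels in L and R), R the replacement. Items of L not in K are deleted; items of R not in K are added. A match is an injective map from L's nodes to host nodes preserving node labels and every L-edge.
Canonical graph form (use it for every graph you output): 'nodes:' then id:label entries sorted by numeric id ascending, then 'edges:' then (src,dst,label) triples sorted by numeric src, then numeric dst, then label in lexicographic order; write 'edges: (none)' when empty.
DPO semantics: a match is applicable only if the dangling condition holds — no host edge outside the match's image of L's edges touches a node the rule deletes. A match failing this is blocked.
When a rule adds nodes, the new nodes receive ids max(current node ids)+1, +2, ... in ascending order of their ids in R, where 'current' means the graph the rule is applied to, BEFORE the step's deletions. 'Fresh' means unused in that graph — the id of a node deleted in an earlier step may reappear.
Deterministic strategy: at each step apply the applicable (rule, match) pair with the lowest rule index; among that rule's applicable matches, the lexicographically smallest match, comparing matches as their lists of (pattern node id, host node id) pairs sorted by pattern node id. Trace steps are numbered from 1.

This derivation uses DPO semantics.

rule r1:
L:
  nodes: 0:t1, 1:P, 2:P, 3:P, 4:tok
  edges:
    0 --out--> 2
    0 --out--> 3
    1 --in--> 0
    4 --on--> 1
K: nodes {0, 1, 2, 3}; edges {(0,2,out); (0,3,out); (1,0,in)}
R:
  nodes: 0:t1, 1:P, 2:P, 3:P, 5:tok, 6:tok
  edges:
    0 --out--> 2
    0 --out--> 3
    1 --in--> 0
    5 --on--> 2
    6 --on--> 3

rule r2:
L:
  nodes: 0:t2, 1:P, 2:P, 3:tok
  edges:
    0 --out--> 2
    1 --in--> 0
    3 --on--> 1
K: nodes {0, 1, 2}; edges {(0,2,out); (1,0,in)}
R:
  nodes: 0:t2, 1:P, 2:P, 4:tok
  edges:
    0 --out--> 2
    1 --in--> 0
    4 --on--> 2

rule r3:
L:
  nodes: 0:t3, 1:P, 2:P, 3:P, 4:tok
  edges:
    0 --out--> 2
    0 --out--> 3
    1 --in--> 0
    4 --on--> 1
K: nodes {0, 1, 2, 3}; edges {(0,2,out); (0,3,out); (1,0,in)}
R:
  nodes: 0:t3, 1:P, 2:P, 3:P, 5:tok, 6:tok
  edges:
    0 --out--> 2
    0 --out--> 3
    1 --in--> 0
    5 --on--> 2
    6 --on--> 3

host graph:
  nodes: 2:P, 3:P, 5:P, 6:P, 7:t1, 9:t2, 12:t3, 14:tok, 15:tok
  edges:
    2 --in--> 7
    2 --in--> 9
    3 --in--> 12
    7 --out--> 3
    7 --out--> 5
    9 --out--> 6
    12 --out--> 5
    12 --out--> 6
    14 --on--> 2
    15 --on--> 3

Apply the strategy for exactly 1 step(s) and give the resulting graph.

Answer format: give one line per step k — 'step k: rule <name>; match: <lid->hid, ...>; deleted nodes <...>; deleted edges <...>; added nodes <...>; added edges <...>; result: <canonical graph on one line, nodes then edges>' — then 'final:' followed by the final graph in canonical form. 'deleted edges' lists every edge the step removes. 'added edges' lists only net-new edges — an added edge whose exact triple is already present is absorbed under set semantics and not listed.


step 1: rule r1; match: 0->7, 1->2, 2->3, 3->5, 4->14; deleted nodes 14; deleted edges (14,2,on); added nodes 16, 17; added edges (16,3,on); (17,5,on); result: nodes: 2:P, 3:P, 5:P, 6:P, 7:t1, 9:t2, 12:t3, 15:tok, 16:tok, 17:tok edges: (2,7,in); (2,9,in); (3,12,in); (7,3,out); (7,5,out); (9,6,out); (12,5,out); (12,6,out); (15,3,on); (16,3,on); (17,5,on)
final:
nodes: 2:P, 3:P, 5:P, 6:P, 7:t1, 9:t2, 12:t3, 15:tok, 16:tok, 17:tok
edges: (2,7,in); (2,9,in); (3,12,in); (7,3,out); (7,5,out); (9,6,out); (12,5,out); (12,6,out); (15,3,on); (16,3,on); (17,5,on)


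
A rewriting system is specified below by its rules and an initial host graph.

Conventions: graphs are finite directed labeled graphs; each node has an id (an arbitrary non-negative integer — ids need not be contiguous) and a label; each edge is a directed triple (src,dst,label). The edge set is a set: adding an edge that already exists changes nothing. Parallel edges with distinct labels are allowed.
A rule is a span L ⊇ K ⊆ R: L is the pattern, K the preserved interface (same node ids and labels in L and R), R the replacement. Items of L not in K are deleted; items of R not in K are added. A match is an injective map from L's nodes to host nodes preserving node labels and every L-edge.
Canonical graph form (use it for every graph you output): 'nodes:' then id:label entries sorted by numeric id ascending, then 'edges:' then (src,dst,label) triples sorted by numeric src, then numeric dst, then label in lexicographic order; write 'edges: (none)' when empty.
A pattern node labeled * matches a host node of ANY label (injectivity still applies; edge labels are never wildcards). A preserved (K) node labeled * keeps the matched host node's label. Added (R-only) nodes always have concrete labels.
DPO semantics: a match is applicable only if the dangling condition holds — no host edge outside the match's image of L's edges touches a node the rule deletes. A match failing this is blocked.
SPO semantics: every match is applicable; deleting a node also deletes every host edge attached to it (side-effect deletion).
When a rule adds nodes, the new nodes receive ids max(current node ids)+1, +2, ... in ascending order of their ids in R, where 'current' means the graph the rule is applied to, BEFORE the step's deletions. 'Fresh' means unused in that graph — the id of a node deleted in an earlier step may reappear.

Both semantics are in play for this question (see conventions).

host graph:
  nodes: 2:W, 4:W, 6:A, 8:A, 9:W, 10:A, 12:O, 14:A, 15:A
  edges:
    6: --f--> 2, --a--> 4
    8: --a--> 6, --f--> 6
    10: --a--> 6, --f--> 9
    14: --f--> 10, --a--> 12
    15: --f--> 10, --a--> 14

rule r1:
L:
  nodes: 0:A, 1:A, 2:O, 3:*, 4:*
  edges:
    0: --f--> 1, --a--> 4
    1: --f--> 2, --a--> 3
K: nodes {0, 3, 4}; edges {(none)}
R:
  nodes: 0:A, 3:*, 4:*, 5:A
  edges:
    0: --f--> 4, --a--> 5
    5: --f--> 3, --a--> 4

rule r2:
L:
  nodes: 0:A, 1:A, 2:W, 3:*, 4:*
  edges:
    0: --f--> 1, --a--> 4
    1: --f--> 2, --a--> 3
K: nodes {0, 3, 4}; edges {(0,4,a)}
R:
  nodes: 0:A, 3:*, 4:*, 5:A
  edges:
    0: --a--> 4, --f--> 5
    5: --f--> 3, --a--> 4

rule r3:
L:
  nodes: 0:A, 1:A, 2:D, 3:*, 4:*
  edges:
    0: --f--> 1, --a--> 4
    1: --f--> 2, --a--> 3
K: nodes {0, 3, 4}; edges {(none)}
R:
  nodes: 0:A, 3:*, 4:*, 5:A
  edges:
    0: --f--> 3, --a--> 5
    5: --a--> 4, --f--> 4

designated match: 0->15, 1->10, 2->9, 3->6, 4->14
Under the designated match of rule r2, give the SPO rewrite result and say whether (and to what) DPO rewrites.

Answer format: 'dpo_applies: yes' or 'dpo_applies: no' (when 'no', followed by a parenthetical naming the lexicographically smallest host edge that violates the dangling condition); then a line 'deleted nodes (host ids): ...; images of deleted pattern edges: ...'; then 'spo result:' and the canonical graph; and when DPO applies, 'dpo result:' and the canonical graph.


dpo_applies: no
(the rule deletes node 10, which keeps host edge (14,10,f) outside the match image — the dangling condition fails, DPO blocks; SPO proceeds and side-deletes such edges)
deleted nodes (host ids): 9, 10; images of deleted pattern edges: (10,6,a); (10,9,f); (15,10,f)
spo result:
nodes: 2:W, 4:W, 6:A, 8:A, 12:O, 14:A, 15:A, 16:A
edges: (6,2,f); (6,4,a); (8,6,a); (8,6,f); (14,12,a); (15,14,a); (15,16,f); (16,6,f); (16,14,a)


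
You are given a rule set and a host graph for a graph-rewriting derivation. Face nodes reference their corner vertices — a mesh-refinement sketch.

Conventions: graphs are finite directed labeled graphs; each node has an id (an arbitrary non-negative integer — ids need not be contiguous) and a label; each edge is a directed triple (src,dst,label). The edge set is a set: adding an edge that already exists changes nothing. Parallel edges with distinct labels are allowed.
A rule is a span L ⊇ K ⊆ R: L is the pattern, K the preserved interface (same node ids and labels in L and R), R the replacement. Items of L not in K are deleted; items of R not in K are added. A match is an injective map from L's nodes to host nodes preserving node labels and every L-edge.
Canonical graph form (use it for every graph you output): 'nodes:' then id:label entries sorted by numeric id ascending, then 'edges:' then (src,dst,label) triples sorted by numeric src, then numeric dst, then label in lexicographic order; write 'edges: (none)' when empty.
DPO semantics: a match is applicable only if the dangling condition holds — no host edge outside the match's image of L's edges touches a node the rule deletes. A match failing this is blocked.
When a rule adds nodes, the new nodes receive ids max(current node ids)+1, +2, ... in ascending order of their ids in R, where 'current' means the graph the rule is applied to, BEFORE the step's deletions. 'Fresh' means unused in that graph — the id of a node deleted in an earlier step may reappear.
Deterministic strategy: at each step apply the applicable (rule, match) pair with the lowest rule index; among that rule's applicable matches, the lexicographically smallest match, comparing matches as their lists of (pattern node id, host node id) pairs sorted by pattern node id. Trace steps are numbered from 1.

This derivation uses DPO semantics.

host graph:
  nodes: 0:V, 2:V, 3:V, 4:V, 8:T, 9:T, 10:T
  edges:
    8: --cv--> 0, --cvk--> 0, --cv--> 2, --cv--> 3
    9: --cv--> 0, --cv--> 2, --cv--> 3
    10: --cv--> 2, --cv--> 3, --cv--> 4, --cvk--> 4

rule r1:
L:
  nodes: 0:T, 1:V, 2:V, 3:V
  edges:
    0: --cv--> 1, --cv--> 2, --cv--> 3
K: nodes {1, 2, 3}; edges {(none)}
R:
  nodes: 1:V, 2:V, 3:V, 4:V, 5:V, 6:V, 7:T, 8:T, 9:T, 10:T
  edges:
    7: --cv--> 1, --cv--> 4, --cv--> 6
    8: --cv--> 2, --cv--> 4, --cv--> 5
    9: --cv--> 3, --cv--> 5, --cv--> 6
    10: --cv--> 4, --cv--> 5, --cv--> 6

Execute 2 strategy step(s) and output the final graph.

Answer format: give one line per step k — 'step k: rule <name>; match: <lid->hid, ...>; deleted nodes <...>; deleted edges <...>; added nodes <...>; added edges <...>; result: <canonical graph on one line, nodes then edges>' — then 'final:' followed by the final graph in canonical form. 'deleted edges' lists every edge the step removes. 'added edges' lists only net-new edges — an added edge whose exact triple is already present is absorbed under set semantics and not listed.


step 1: rule r1; match: 0->9, 1->0, 2->2, 3->3; deleted nodes 9; deleted edges (9,0,cv); (9,2,cv); (9,3,cv); added nodes 11, 12, 13, 14, 15, 16, 17; added edges (14,0,cv); (14,11,cv); (14,13,cv); (15,2,cv); (15,11,cv); (15,12,cv); (16,3,cv); (16,12,cv); (16,13,cv); (17,11,cv); (17,12,cv); (17,13,cv); result: nodes: 0:V, 2:V, 3:V, 4:V, 8:T, 10:T, 11:V, 12:V, 13:V, 14:T, 15:T, 16:T, 17:T edges: (8,0,cv); (8,0,cvk); (8,2,cv); (8,3,cv); (10,2,cv); (10,3,cv); (10,4,cv); (10,4,cvk); (14,0,cv); (14,11,cv); (14,13,cv); (15,2,cv); (15,11,cv); (15,12,cv); (16,3,cv); (16,12,cv); (16,13,cv); (17,11,cv); (17,12,cv); (17,13,cv)
step 2: rule r1; match: 0->14, 1->0, 2->11, 3->13; deleted nodes 14; deleted edges (14,0,cv); (14,11,cv); (14,13,cv); added nodes 18, 19, 20, 21, 22, 23, 24; added edges (21,0,cv); (21,18,cv); (21,20,cv); (22,11,cv); (22,18,cv); (22,19,cv); (23,13,cv); (23,19,cv); (23,20,cv); (24,18,cv); (24,19,cv); (24,20,cv); result: nodes: 0:V, 2:V, 3:V, 4:V, 8:T, 10:T, 11:V, 12:V, 13:V, 15:T, 16:T, 17:T, 18:V, 19:V, 20:V, 21:T, 22:T, 23:T, 24:T edges: (8,0,cv); (8,0,cvk); (8,2,cv); (8,3,cv); (10,2,cv); (10,3,cv); (10,4,cv); (10,4,cvk); (15,2,cv); (15,11,cv); (15,12,cv); (16,3,cv); (16,12,cv); (16,13,cv); (17,11,cv); (17,12,cv); (17,13,cv); (21,0,cv); (21,18,cv); (21,20,cv); (22,11,cv); (22,18,cv); (22,19,cv); (23,13,cv); (23,19,cv); (23,20,cv); (24,18,cv); (24,19,cv); (24,20,cv)
final:
nodes: 0:V, 2:V, 3:V, 4:V, 8:T, 10:T, 11:V, 12:V, 13:V, 15:T, 16:T, 17:T, 18:V, 19:V, 20:V, 21:T, 22:T, 23:T, 24:T
edges: (8,0,cv); (8,0,cvk); (8,2,cv); (8,3,cv); (10,2,cv); (10,3,cv); (10,4,cv); (10,4,cvk); (15,2,cv); (15,11,cv); (15,12,cv); (16,3,cv); (16,12,cv); (16,13,cv); (17,11,cv); (17,12,cv); (17,13,cv); (21,0,cv); (21,18,cv); (21,20,cv); (22,11,cv); (22,18,cv); (22,19,cv); (23,13,cv); (23,19,cv); (23,20,cv); (24,18,cv); (24,19,cv); (24,20,cv)


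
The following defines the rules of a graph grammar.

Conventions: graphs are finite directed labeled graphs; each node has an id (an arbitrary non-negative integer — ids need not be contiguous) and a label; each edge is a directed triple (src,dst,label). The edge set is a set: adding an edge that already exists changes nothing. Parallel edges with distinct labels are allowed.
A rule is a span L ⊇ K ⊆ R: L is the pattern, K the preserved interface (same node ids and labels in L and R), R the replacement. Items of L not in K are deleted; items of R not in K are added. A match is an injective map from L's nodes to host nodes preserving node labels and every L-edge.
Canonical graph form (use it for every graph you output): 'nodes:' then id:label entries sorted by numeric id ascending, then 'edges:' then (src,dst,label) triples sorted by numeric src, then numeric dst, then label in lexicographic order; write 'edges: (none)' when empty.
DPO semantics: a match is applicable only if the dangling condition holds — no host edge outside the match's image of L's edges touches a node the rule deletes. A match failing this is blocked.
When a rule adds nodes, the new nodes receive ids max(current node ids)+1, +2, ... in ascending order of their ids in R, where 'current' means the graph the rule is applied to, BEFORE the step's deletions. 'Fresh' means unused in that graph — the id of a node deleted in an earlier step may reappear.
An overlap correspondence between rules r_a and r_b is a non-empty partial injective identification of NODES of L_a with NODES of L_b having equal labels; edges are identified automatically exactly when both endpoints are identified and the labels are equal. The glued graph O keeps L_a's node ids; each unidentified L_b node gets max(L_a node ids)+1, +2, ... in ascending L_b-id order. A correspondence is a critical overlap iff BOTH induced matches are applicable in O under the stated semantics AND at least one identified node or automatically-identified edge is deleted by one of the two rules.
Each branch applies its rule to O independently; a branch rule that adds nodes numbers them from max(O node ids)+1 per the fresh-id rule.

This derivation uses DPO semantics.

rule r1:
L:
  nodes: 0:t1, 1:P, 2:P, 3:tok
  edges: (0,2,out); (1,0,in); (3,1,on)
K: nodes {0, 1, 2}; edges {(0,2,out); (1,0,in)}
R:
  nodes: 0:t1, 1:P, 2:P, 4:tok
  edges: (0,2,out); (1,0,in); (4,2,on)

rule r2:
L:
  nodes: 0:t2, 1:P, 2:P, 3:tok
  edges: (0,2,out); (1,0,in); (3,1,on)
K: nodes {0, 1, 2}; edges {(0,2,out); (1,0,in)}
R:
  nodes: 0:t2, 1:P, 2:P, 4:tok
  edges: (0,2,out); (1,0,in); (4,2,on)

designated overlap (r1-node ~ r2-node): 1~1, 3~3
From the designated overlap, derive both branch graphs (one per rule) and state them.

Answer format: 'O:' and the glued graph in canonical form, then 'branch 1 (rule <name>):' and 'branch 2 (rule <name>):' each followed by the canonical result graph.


O:
nodes: 0:t1, 1:P, 2:P, 3:tok, 4:t2, 5:P
edges: (0,2,out); (1,0,in); (1,4,in); (3,1,on); (4,5,out)
branch 1 (rule r1):
nodes: 0:t1, 1:P, 2:P, 4:t2, 5:P, 6:tok
edges: (0,2,out); (1,0,in); (1,4,in); (4,5,out); (6,2,on)
branch 2 (rule r2):
nodes: 0:t1, 1:P, 2:P, 4:t2, 5:P, 6:tok
edges: (0,2,out); (1,0,in); (1,4,in); (4,5,out); (6,5,on)


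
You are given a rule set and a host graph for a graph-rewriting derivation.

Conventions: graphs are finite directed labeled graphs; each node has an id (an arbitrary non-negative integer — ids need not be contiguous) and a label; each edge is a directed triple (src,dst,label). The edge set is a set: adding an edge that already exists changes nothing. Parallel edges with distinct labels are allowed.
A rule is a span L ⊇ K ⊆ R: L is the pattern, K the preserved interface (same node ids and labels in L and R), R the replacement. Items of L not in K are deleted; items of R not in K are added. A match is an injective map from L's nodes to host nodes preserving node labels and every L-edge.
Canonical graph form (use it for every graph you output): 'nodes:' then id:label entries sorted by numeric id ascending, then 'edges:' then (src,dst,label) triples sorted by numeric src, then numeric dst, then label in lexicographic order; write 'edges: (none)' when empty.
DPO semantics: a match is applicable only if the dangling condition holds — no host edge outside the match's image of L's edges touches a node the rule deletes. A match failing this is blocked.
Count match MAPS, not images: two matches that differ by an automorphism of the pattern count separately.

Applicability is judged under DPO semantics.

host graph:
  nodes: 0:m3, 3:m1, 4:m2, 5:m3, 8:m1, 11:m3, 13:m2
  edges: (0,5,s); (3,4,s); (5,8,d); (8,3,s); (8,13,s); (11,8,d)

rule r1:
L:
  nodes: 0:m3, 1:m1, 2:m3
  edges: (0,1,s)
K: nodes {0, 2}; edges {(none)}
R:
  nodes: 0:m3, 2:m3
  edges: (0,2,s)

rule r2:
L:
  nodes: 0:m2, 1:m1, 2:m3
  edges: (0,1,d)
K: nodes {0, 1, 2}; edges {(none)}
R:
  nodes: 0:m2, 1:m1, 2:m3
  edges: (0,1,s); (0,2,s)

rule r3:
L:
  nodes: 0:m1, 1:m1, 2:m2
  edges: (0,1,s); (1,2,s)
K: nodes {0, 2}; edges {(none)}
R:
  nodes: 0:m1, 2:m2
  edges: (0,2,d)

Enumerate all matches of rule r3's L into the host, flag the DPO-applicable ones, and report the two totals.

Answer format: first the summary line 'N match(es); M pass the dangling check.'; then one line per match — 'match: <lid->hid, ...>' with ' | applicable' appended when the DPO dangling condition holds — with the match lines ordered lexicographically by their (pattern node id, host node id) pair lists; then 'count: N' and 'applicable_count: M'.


1 match(es); 1 pass the dangling check.
match: 0->8, 1->3, 2->4 | applicable
count: 1
applicable_count: 1


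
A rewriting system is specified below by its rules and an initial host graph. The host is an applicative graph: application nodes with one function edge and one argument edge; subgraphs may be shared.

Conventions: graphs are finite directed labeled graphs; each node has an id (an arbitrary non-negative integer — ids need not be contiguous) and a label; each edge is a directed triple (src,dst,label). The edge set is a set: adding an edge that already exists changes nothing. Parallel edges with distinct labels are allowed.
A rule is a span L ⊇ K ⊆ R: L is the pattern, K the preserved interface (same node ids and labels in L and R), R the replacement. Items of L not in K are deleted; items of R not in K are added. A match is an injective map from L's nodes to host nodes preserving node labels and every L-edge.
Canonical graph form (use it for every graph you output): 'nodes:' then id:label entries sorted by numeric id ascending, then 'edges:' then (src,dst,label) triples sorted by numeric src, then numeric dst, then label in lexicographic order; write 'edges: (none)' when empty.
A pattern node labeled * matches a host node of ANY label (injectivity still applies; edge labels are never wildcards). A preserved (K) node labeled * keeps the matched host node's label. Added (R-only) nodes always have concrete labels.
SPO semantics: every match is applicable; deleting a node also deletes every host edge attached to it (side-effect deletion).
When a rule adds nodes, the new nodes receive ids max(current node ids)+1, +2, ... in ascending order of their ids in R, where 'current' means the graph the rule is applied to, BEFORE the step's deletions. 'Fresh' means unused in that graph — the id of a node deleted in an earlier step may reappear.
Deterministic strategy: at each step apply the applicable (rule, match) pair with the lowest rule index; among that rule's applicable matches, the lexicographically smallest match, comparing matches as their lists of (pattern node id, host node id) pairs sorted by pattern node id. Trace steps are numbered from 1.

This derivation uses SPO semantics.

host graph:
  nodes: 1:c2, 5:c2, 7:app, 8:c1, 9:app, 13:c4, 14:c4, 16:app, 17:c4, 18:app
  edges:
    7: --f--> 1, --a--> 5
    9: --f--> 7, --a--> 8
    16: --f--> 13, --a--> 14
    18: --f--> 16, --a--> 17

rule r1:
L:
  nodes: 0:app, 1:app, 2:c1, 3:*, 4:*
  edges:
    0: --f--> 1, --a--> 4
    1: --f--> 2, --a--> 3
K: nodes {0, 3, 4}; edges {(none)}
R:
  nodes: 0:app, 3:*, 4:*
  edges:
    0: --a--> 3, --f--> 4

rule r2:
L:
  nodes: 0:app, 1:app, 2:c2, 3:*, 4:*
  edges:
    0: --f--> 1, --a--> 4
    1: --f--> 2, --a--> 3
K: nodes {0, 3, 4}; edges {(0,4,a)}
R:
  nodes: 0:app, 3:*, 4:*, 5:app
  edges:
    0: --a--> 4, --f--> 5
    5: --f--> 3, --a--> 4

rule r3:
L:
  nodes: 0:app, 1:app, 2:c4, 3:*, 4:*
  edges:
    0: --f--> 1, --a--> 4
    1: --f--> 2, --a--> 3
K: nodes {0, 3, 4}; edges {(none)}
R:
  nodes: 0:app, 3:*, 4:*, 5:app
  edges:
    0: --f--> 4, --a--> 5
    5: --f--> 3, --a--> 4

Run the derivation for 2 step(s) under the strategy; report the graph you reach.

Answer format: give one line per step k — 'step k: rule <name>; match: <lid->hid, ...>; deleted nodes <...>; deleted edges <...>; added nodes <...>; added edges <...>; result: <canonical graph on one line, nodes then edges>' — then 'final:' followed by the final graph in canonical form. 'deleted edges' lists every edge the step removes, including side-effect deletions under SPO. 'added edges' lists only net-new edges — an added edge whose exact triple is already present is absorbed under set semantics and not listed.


step 1: rule r2; match: 0->9, 1->7, 2->1, 3->5, 4->8; deleted nodes 1, 7; deleted edges (7,1,f); (7,5,a); (9,7,f); added nodes 19; added edges (9,19,f); (19,5,f); (19,8,a); result: nodes: 5:c2, 8:c1, 9:app, 13:c4, 14:c4, 16:app, 17:c4, 18:app, 19:app edges: (9,8,a); (9,19,f); (16,13,f); (16,14,a); (18,16,f); (18,17,a); (19,5,f); (19,8,a)
step 2: rule r3; match: 0->18, 1->16, 2->13, 3->14, 4->17; deleted nodes 13, 16; deleted edges (16,13,f); (16,14,a); (18,16,f); (18,17,a); added nodes 20; added edges (18,17,f); (18,20,a); (20,14,f); (20,17,a); result: nodes: 5:c2, 8:c1, 9:app, 14:c4, 17:c4, 18:app, 19:app, 20:app edges: (9,8,a); (9,19,f); (18,17,f); (18,20,a); (19,5,f); (19,8,a); (20,14,f); (20,17,a)
final:
nodes: 5:c2, 8:c1, 9:app, 14:c4, 17:c4, 18:app, 19:app, 20:app
edges: (9,8,a); (9,19,f); (18,17,f); (18,20,a); (19,5,f); (19,8,a); (20,14,f); (20,17,a)
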